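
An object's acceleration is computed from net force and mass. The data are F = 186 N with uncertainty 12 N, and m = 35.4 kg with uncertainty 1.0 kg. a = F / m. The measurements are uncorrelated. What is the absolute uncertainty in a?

Products/powers → add relative errors in quadrature, weighted by exponent:
  (1·δF/F)² = (1×0.0645)² = 0.00416;  (-1·δm/m)² = (-1×0.0282)² = 0.000798
δa/a = √(0.00496) = 0.0704
a = 5.25 m/s^2, so δa = 0.0704 × 5.25 = 0.370 m/s^2.

0.370 m/s^2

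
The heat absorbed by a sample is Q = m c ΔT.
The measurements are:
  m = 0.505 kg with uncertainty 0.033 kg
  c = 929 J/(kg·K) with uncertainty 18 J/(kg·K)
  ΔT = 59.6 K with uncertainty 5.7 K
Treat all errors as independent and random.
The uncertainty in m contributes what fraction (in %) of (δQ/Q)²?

(δQ/Q)² = (1·δm/m)² + (1·δc/c)² + (1·δΔT/ΔT)²
  m term: (1×0.0653)² = 0.00427
  c term: (1×0.0194)² = 0.000375
  ΔT term: (1×0.0956)² = 0.00915
Total = 0.0138. Share from m = 0.00427/0.0138 = 0.310.

31.0%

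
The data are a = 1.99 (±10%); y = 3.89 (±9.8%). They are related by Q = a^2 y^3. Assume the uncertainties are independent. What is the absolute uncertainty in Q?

Products/powers → add relative errors in quadrature, weighted by exponent:
  (2·δa/a)² = (2×0.100)² = 0.0400;  (3·δy/y)² = (3×0.0980)² = 0.0864
δQ/Q = √(0.126) = 0.356
Q = 233, so δQ = 0.356 × 233 = 82.9.

82.9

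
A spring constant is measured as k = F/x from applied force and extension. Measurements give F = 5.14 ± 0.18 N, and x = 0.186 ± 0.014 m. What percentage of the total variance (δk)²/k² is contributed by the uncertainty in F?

(δk/k)² = (1·δF/F)² + (-1·δx/x)²
  F term: (1×0.0350)² = 0.00123
  x term: (-1×0.0753)² = 0.00567
Total = 0.00689. Share from F = 0.00123/0.00689 = 0.178.

17.8%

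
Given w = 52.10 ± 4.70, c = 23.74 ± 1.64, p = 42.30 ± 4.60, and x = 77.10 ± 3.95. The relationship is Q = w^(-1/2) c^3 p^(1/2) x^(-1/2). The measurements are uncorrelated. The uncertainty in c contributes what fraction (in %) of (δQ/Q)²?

88.4%

(δQ/Q)² = (−½·δw/w)² + (3·δc/c)² + (½·δp/p)² + (−½·δx/x)²
  w term: (-0.5×0.0902)² = 0.00203
  c term: (3×0.0691)² = 0.0430
  p term: (0.5×0.109)² = 0.00296
  x term: (-0.5×0.0512)² = 0.000656
Total = 0.0486. Share from c = 0.0430/0.0486 = 0.884.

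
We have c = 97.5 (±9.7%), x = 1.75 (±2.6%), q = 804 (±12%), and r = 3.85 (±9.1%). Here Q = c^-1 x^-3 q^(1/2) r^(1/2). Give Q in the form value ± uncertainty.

0.106 ± 0.0155

Since Q is a product/quotient, work with relative uncertainties:
  (-1·δc/c)² = (-1×0.0970)² = 0.00941;  (-3·δx/x)² = (-3×0.0260)² = 0.00608;  (½·δq/q)² = (0.5×0.120)² = 0.00360;  (½·δr/r)² = (0.5×0.0910)² = 0.00207
δQ/Q = √(0.0212) = 0.145
Q = 0.106, so δQ = 0.145 × 0.106 = 0.0155.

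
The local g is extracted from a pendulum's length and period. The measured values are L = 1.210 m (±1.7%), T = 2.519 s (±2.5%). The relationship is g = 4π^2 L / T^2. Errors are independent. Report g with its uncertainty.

7.528 ± 0.398 m/s^2

g is a product of powers, so relative uncertainties combine in quadrature:
  (1·δL/L)² = (1×0.0170)² = 0.000289;  (-2·δT/T)² = (-2×0.0250)² = 0.00250
δg/g = √(0.00279) = 0.0528
g = 7.528 m/s^2, so δg = 0.0528 × 7.528 = 0.398 m/s^2.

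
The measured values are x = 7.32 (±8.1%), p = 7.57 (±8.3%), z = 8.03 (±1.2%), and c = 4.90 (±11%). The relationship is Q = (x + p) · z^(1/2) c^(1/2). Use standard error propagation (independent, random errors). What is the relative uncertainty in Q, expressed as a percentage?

Let u = x + p = 14.9. δu = √(δx² + δp²) = √(0.352 + 0.395) = 0.864, so δu/u = 0.0580.
Q is then a monomial in u, z, c:
δQ/Q = √((δu/u)² + (½·δz/z)² + (½·δc/c)²) = √(0.00337 + 3.6e-05 + 0.00302) = 0.0802

8.02%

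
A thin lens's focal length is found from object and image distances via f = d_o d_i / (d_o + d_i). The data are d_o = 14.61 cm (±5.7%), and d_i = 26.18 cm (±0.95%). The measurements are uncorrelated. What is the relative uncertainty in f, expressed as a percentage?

3.67%

∂f/∂d_o = (d_i/(d_o+d_i))² = 0.412;  ∂f/∂d_i = (d_o/(d_o+d_i))² = 0.128
δf = √((∂f/∂d_o · δd_o)² + (∂f/∂d_i · δd_i)²) = √(0.118 + 0.00102) = 0.345 cm
f = 9.377 cm, so δf/f = 0.345/9.377 = 0.0367.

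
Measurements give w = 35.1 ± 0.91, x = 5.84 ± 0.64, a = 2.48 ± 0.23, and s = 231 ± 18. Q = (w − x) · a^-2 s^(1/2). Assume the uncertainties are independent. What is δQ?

Let u = w − x = 29.3. δu = √(δw² + δx²) = √(0.828 + 0.410) = 1.11, so δu/u = 0.0380.
Q is then a monomial in u, a, s:
δQ/Q = √((δu/u)² + (-2·δa/a)² + (½·δs/s)²) = √(0.00145 + 0.0344 + 0.00152) = 0.193
Q = 72.3, so δQ = 0.193 × 72.3 = 14.0.

14.0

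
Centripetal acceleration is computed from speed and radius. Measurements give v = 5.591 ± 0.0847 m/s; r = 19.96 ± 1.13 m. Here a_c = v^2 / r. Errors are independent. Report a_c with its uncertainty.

Products/powers → add relative errors in quadrature, weighted by exponent:
  (2·δv/v)² = (2×0.0151)² = 0.000918;  (-1·δr/r)² = (-1×0.0566)² = 0.00321
δa_c/a_c = √(0.00412) = 0.0642
a_c = 1.566 m/s^2, so δa_c = 0.0642 × 1.566 = 0.101 m/s^2.

1.566 ± 0.101 m/s^2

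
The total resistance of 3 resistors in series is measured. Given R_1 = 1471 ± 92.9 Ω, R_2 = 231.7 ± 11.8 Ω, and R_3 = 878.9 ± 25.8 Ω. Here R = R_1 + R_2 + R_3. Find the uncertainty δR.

R is a linear combination, so absolute uncertainties add in quadrature:
  (δR_1)² = 8630;  (δR_2)² = 139;  (δR_3)² = 666
δR = √(9440) = 97.1 Ω

97.1 Ω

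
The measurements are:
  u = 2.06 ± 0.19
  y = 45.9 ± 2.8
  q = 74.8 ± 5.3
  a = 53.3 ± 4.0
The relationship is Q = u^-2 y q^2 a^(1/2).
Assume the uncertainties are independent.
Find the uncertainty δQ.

1.08e+05

Each factor contributes (exponent × relative error)² to (δQ/Q)²:
  (-2·δu/u)² = (-2×0.0922)² = 0.0340;  (1·δy/y)² = (1×0.0610)² = 0.00372;  (2·δq/q)² = (2×0.0709)² = 0.0201;  (½·δa/a)² = (0.5×0.0750)² = 0.00141
δQ/Q = √(0.0592) = 0.243
Q = 4.42e+05, so δQ = 0.243 × 4.42e+05 = 1.08e+05.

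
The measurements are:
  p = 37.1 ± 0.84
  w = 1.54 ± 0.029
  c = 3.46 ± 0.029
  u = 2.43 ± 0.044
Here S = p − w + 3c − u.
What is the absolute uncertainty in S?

0.846

Absolute uncertainties add in quadrature for a linear combination:
  (δp)² = 0.706;  (δw)² = 0.000841;  (3·δc)² = 0.00757;  (δu)² = 0.00194
δS = √(0.716) = 0.846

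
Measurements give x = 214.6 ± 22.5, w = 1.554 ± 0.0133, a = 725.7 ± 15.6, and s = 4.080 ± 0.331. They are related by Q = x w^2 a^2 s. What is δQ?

Q is a product of powers, so relative uncertainties combine in quadrature:
  (1·δx/x)² = (1×0.105)² = 0.0110;  (2·δw/w)² = (2×0.00856)² = 0.000293;  (2·δa/a)² = (2×0.0215)² = 0.00185;  (1·δs/s)² = (1×0.0811)² = 0.00658
δQ/Q = √(0.0197) = 0.140
Q = 1.114e+09, so δQ = 0.140 × 1.114e+09 = 1.56e+08.

1.56e+08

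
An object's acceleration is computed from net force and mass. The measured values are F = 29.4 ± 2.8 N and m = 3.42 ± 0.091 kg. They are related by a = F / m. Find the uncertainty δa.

For a monomial a ∝ F, m^-1, fractional errors add in quadrature:
  (1·δF/F)² = (1×0.0952)² = 0.00907;  (-1·δm/m)² = (-1×0.0266)² = 0.000708
δa/a = √(0.00978) = 0.0989
a = 8.60 m/s^2, so δa = 0.0989 × 8.60 = 0.850 m/s^2.

0.850 m/s^2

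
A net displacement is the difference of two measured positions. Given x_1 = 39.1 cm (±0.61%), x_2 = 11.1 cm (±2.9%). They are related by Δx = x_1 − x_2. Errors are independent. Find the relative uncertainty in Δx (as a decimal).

0.0143

Absolute uncertainties add in quadrature for a linear combination:
  (δx_1)² = 0.0569;  (δx_2)² = 0.104
δΔx = √(0.161) = 0.401 cm
Δx = 28.0 cm, so δΔx/Δx = 0.401/28.0 = 0.0143.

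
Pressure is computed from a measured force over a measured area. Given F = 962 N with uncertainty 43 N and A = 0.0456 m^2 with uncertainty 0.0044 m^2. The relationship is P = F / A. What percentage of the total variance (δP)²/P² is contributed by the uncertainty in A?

82.3%

(δP/P)² = (1·δF/F)² + (-1·δA/A)²
  F term: (1×0.0447)² = 0.00200
  A term: (-1×0.0965)² = 0.00931
Total = 0.0113. Share from A = 0.00931/0.0113 = 0.823.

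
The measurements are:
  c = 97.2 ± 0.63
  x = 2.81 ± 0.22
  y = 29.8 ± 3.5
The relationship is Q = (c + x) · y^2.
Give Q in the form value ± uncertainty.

Let u = c + x = 100. δu = √(δc² + δx²) = √(0.397 + 0.0484) = 0.667, so δu/u = 0.00667.
Q is then a monomial in u, y:
δQ/Q = √((δu/u)² + (2·δy/y)²) = √(4.45e-05 + 0.0552) = 0.235
Q = 88800, so δQ = 0.235 × 88800 = 20900.

88800 ± 20900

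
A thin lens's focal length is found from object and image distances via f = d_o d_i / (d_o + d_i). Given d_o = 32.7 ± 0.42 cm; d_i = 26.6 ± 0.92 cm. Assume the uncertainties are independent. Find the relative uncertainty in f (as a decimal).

0.0199

∂f/∂d_o = (d_i/(d_o+d_i))² = 0.201;  ∂f/∂d_i = (d_o/(d_o+d_i))² = 0.304
δf = √((∂f/∂d_o · δd_o)² + (∂f/∂d_i · δd_i)²) = √(0.00714 + 0.0783) = 0.292 cm
f = 14.7 cm, so δf/f = 0.292/14.7 = 0.0199.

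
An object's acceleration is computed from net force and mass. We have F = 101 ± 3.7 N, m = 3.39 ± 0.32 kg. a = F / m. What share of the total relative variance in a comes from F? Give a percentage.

(δa/a)² = (1·δF/F)² + (-1·δm/m)²
  F term: (1×0.0366)² = 0.00134
  m term: (-1×0.0944)² = 0.00891
Total = 0.0103. Share from F = 0.00134/0.0103 = 0.131.

13.1%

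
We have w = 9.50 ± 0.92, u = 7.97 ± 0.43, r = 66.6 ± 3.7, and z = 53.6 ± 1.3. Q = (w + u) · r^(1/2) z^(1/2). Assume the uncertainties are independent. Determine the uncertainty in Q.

Let h = w + u = 17.5. δh = √(δw² + δu²) = √(0.846 + 0.185) = 1.02, so δh/h = 0.0581.
Q is then a monomial in h, r, z:
δQ/Q = √((δh/h)² + (½·δr/r)² + (½·δz/z)²) = √(0.00338 + 0.000772 + 0.000147) = 0.0656
Q = 1040, so δQ = 0.0656 × 1040 = 68.4.

68.4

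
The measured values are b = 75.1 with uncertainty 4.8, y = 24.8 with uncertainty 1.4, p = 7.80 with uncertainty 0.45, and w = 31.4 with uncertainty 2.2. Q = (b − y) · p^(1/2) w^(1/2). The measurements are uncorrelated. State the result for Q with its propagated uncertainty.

Let u = b − y = 50.3. δu = √(δb² + δy²) = √(23.0 + 1.96) = 5.00, so δu/u = 0.0994.
Q is then a monomial in u, p, w:
δQ/Q = √((δu/u)² + (½·δp/p)² + (½·δw/w)²) = √(0.00988 + 0.000832 + 0.00123) = 0.109
Q = 787, so δQ = 0.109 × 787 = 86.0.

787 ± 86.0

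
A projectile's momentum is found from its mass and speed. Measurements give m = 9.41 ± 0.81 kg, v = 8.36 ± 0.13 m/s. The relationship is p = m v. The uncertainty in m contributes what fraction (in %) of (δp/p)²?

96.8%

(δp/p)² = (1·δm/m)² + (1·δv/v)²
  m term: (1×0.0861)² = 0.00741
  v term: (1×0.0156)² = 0.000242
Total = 0.00765. Share from m = 0.00741/0.00765 = 0.968.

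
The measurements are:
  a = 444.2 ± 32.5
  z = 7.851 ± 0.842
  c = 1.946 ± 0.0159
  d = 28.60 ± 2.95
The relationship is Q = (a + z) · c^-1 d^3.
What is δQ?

Let u = a + z = 452.1. δu = √(δa² + δz²) = √(1060 + 0.709) = 32.5, so δu/u = 0.0719.
Q is then a monomial in u, c, d:
δQ/Q = √((δu/u)² + (-1·δc/c)² + (3·δd/d)²) = √(0.00517 + 6.68e-05 + 0.0958) = 0.318
Q = 5.434e+06, so δQ = 0.318 × 5.434e+06 = 1.73e+06.

1.73e+06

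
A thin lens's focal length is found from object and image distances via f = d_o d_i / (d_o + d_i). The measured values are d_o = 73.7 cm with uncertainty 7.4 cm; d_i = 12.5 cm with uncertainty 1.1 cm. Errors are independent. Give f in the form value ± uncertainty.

10.7 ± 0.819 cm

∂f/∂d_o = (d_i/(d_o+d_i))² = 0.0210;  ∂f/∂d_i = (d_o/(d_o+d_i))² = 0.731
δf = √((∂f/∂d_o · δd_o)² + (∂f/∂d_i · δd_i)²) = √(0.0242 + 0.647) = 0.819 cm
f = 10.7 cm.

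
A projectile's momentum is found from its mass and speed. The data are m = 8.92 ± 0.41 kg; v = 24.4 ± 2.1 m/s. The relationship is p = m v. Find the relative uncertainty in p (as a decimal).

0.0976

Relative error in a monomial: (δp/p)² = Σ (nᵢ · δxᵢ/xᵢ)².
  (1·δm/m)² = (1×0.0460)² = 0.00211;  (1·δv/v)² = (1×0.0861)² = 0.00741
δp/p = √(0.00952) = 0.0976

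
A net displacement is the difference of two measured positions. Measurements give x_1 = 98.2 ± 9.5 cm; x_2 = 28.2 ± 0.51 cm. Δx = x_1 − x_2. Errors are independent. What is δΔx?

Sums and differences: (δΔx)² = Σ (cᵢ δxᵢ)².
  (δx_1)² = 90.2;  (δx_2)² = 0.260
δΔx = √(90.5) = 9.51 cm

9.51 cm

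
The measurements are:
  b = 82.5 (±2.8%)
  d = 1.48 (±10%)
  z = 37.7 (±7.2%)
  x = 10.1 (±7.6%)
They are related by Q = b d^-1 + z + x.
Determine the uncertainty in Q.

6.44

Let p = b·d^-1 = 55.7. δp/p = √((1·δb/b)² + (-1·δd/d)²) = √(0.000784 + 0.0100) = 0.104, so δp = 5.79.
Q = p + z + x: δQ = √(δp² + δz² + δx²) = √(33.5 + 7.37 + 0.589) = 6.44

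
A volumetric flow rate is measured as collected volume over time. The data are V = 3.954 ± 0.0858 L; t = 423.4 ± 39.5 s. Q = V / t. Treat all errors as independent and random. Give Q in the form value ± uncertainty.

Products/powers → add relative errors in quadrature, weighted by exponent:
  (1·δV/V)² = (1×0.0217)² = 0.000471;  (-1·δt/t)² = (-1×0.0933)² = 0.00870
δQ/Q = √(0.00917) = 0.0958
Q = 0.009339 L/s, so δQ = 0.0958 × 0.009339 = 0.000894 L/s.

0.009339 ± 0.000894 L/s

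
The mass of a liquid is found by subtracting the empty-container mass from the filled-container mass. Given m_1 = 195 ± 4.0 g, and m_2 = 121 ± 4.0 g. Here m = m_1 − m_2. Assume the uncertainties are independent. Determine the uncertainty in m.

Sums and differences: (δm)² = Σ (cᵢ δxᵢ)².
  (δm_1)² = 16.0;  (δm_2)² = 16.0
δm = √(32.0) = 5.66 g

5.66 g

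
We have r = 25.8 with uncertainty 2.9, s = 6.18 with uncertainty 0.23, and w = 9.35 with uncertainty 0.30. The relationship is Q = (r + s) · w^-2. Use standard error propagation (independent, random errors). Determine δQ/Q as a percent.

11.1%

Let u = r + s = 32.0. δu = √(δr² + δs²) = √(8.41 + 0.0529) = 2.91, so δu/u = 0.0910.
Q is then a monomial in u, w:
δQ/Q = √((δu/u)² + (-2·δw/w)²) = √(0.00827 + 0.00412) = 0.111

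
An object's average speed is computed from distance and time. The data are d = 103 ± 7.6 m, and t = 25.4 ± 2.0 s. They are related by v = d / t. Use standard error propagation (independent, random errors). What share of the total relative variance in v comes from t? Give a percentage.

53.2%

(δv/v)² = (1·δd/d)² + (-1·δt/t)²
  d term: (1×0.0738)² = 0.00544
  t term: (-1×0.0787)² = 0.00620
Total = 0.0116. Share from t = 0.00620/0.0116 = 0.532.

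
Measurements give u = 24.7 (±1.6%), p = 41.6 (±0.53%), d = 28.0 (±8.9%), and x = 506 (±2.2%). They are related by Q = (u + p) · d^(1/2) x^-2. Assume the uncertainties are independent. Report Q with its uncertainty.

(1.37 ± 0.0863) × 10^-3

Let w = u + p = 66.3. δw = √(δu² + δp²) = √(0.156 + 0.0486) = 0.453, so δw/w = 0.00683.
Q is then a monomial in w, d, x:
δQ/Q = √((δw/w)² + (½·δd/d)² + (-2·δx/x)²) = √(4.66e-05 + 0.00198 + 0.00194) = 0.0630
Q = 0.00137, so δQ = 0.0630 × 0.00137 = 8.63e-05.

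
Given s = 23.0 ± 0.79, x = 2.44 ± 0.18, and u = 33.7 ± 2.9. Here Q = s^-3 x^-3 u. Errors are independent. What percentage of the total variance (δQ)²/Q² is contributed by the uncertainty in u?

(δQ/Q)² = (-3·δs/s)² + (-3·δx/x)² + (1·δu/u)²
  s term: (-3×0.0343)² = 0.0106
  x term: (-3×0.0738)² = 0.0490
  u term: (1×0.0861)² = 0.00741
Total = 0.0670. Share from u = 0.00741/0.0670 = 0.111.

11.1%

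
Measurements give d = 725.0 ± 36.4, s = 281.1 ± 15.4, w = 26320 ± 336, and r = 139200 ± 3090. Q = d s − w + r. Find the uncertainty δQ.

Let p = d·s = 203800. δp/p = √((1·δd/d)² + (1·δs/s)²) = √(0.00252 + 0.00300) = 0.0743, so δp = 15100.
Q = p − w + r: δQ = √(δp² + δw² + δr²) = √(2.29e+08 + 1.13e+05 + 9.55e+06) = 15500

15500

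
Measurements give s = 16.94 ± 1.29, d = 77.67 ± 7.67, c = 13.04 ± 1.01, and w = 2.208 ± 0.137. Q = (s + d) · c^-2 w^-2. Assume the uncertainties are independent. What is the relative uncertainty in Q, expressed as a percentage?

Let u = s + d = 94.61. δu = √(δs² + δd²) = √(1.66 + 58.8) = 7.78, so δu/u = 0.0822.
Q is then a monomial in u, c, w:
δQ/Q = √((δu/u)² + (-2·δc/c)² + (-2·δw/w)²) = √(0.00676 + 0.0240 + 0.0154) = 0.215

21.5%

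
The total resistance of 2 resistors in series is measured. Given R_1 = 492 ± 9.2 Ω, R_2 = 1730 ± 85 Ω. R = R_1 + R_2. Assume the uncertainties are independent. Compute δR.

85.5 Ω

Each term contributes (cᵢ δxᵢ)² to (δR)²:
  (δR_1)² = 84.6;  (δR_2)² = 7220
δR = √(7310) = 85.5 Ω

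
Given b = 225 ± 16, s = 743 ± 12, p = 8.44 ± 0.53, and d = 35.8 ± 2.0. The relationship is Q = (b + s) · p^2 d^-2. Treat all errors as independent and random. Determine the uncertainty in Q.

Let u = b + s = 968. δu = √(δb² + δs²) = √(256 + 144) = 20.0, so δu/u = 0.0207.
Q is then a monomial in u, p, d:
δQ/Q = √((δu/u)² + (2·δp/p)² + (-2·δd/d)²) = √(0.000427 + 0.0158 + 0.0125) = 0.169
Q = 53.8, so δQ = 0.169 × 53.8 = 9.11.

9.11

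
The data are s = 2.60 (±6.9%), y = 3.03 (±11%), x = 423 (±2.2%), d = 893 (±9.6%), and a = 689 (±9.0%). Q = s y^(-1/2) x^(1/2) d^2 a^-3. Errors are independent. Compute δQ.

For a monomial Q ∝ s, y^(-1/2), x^(1/2), d^2, a^-3, fractional errors add in quadrature:
  (1·δs/s)² = (1×0.0690)² = 0.00476;  (−½·δy/y)² = (-0.5×0.110)² = 0.00302;  (½·δx/x)² = (0.5×0.0220)² = 0.000121;  (2·δd/d)² = (2×0.0960)² = 0.0369;  (-3·δa/a)² = (-3×0.0900)² = 0.0729
δQ/Q = √(0.118) = 0.343
Q = 0.0749, so δQ = 0.343 × 0.0749 = 0.0257.

0.0257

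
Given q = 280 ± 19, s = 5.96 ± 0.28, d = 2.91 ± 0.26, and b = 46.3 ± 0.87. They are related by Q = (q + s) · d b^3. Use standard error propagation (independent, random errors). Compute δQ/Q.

0.125

Let u = q + s = 286. δu = √(δq² + δs²) = √(361 + 0.0784) = 19.0, so δu/u = 0.0665.
Q is then a monomial in u, d, b:
δQ/Q = √((δu/u)² + (1·δd/d)² + (3·δb/b)²) = √(0.00442 + 0.00798 + 0.00318) = 0.125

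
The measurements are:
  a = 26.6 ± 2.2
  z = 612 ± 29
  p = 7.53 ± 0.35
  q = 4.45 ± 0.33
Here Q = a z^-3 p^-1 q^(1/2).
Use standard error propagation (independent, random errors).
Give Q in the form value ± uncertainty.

Q is a product of powers, so relative uncertainties combine in quadrature:
  (1·δa/a)² = (1×0.0827)² = 0.00684;  (-3·δz/z)² = (-3×0.0474)² = 0.0202;  (-1·δp/p)² = (-1×0.0465)² = 0.00216;  (½·δq/q)² = (0.5×0.0742)² = 0.00137
δQ/Q = √(0.0306) = 0.175
Q = 3.25e-08, so δQ = 0.175 × 3.25e-08 = 5.69e-09.

(3.25 ± 0.569) × 10^-8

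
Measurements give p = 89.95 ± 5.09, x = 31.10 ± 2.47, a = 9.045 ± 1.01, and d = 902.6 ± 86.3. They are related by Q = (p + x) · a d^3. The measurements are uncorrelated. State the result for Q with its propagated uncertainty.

(8.051 ± 2.51) × 10^11

Let u = p + x = 121.1. δu = √(δp² + δx²) = √(25.9 + 6.10) = 5.66, so δu/u = 0.0467.
Q is then a monomial in u, a, d:
δQ/Q = √((δu/u)² + (1·δa/a)² + (3·δd/d)²) = √(0.00218 + 0.0125 + 0.0823) = 0.311
Q = 8.051e+11, so δQ = 0.311 × 8.051e+11 = 2.51e+11.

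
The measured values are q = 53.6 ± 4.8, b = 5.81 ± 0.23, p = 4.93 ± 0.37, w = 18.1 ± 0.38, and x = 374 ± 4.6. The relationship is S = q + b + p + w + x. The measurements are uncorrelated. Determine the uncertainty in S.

6.67

Sums and differences: (δS)² = Σ (cᵢ δxᵢ)².
  (δq)² = 23.0;  (δb)² = 0.0529;  (δp)² = 0.137;  (δw)² = 0.144;  (δx)² = 21.2
δS = √(44.5) = 6.67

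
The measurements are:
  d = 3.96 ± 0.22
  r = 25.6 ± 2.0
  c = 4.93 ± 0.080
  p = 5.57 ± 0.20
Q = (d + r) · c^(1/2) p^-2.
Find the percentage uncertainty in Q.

9.93%

Let u = d + r = 29.6. δu = √(δd² + δr²) = √(0.0484 + 4.00) = 2.01, so δu/u = 0.0681.
Q is then a monomial in u, c, p:
δQ/Q = √((δu/u)² + (½·δc/c)² + (-2·δp/p)²) = √(0.00463 + 6.58e-05 + 0.00516) = 0.0993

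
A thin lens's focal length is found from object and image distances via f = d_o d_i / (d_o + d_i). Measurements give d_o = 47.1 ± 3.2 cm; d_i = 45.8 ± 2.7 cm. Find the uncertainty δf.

1.04 cm

∂f/∂d_o = (d_i/(d_o+d_i))² = 0.243;  ∂f/∂d_i = (d_o/(d_o+d_i))² = 0.257
δf = √((∂f/∂d_o · δd_o)² + (∂f/∂d_i · δd_i)²) = √(0.605 + 0.482) = 1.04 cm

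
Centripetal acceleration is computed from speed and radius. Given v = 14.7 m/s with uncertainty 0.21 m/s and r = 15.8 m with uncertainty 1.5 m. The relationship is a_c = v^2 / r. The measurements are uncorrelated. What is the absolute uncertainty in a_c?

1.36 m/s^2

Relative error in a monomial: (δa_c/a_c)² = Σ (nᵢ · δxᵢ/xᵢ)².
  (2·δv/v)² = (2×0.0143)² = 0.000816;  (-1·δr/r)² = (-1×0.0949)² = 0.00901
δa_c/a_c = √(0.00983) = 0.0991
a_c = 13.7 m/s^2, so δa_c = 0.0991 × 13.7 = 1.36 m/s^2.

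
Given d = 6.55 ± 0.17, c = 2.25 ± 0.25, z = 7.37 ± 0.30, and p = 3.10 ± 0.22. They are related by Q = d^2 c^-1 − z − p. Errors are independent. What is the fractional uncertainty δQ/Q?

0.275

Let w = d^2·c^-1 = 19.1. δw/w = √((2·δd/d)² + (-1·δc/c)²) = √(0.00269 + 0.0123) = 0.123, so δw = 2.34.
Q = w − z − p: δQ = √(δw² + δz² + δp²) = √(5.47 + 0.0900 + 0.0484) = 2.37
Q = 8.60, so δQ/Q = 2.37/8.60 = 0.275.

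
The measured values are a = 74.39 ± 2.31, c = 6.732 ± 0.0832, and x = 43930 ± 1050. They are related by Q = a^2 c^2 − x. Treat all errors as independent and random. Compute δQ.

16800

Let p = a^2·c^2 = 250800. δp/p = √((2·δa/a)² + (2·δc/c)²) = √(0.00386 + 0.000611) = 0.0668, so δp = 16800.
Q = p − x: δQ = √(δp² + δx²) = √(2.81e+08 + 1.1e+06) = 16800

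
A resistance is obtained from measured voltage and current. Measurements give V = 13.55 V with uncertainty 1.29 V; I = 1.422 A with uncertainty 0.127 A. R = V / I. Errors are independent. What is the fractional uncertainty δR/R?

0.131

Since R is a product/quotient, work with relative uncertainties:
  (1·δV/V)² = (1×0.0952)² = 0.00906;  (-1·δI/I)² = (-1×0.0893)² = 0.00798
δR/R = √(0.0170) = 0.131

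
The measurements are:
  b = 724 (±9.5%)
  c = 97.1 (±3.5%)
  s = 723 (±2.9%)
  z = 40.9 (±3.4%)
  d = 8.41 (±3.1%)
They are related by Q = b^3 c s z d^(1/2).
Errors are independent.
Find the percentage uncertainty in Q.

Each factor contributes (exponent × relative error)² to (δQ/Q)²:
  (3·δb/b)² = (3×0.0950)² = 0.0812;  (1·δc/c)² = (1×0.0350)² = 0.00123;  (1·δs/s)² = (1×0.0290)² = 0.000841;  (1·δz/z)² = (1×0.0340)² = 0.00116;  (½·δd/d)² = (0.5×0.0310)² = 0.000240
δQ/Q = √(0.0847) = 0.291

29.1%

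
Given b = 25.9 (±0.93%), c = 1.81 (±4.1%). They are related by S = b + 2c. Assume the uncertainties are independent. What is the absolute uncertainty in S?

0.283

For a sum/difference, combine absolute errors in quadrature:
  (δb)² = 0.0580;  (2·δc)² = 0.0220
δS = √(0.0800) = 0.283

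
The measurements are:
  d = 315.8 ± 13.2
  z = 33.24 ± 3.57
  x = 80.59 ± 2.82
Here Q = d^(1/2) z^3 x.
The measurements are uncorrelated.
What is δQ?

1.71e+07

For a monomial Q ∝ d^(1/2), z^3, x, fractional errors add in quadrature:
  (½·δd/d)² = (0.5×0.0418)² = 0.000437;  (3·δz/z)² = (3×0.107)² = 0.104;  (1·δx/x)² = (1×0.0350)² = 0.00122
δQ/Q = √(0.105) = 0.325
Q = 5.26e+07, so δQ = 0.325 × 5.26e+07 = 1.71e+07.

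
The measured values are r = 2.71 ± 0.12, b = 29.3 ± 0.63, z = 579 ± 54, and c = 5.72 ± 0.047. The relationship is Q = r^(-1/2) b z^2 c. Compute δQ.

6.46e+06

Products/powers → add relative errors in quadrature, weighted by exponent:
  (−½·δr/r)² = (-0.5×0.0443)² = 0.000490;  (1·δb/b)² = (1×0.0215)² = 0.000462;  (2·δz/z)² = (2×0.0933)² = 0.0348;  (1·δc/c)² = (1×0.00822)² = 6.75e-05
δQ/Q = √(0.0358) = 0.189
Q = 3.41e+07, so δQ = 0.189 × 3.41e+07 = 6.46e+06.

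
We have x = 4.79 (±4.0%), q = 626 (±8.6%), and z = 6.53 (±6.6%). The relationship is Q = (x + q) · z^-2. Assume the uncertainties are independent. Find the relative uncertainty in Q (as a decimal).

Let u = x + q = 631. δu = √(δx² + δq²) = √(0.0367 + 2900) = 53.8, so δu/u = 0.0853.
Q is then a monomial in u, z:
δQ/Q = √((δu/u)² + (-2·δz/z)²) = √(0.00728 + 0.0174) = 0.157

0.157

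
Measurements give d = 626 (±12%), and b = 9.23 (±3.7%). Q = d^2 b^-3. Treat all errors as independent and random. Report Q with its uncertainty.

Relative error in a monomial: (δQ/Q)² = Σ (nᵢ · δxᵢ/xᵢ)².
  (2·δd/d)² = (2×0.120)² = 0.0576;  (-3·δb/b)² = (-3×0.0370)² = 0.0123
δQ/Q = √(0.0699) = 0.264
Q = 498, so δQ = 0.264 × 498 = 132.

498 ± 132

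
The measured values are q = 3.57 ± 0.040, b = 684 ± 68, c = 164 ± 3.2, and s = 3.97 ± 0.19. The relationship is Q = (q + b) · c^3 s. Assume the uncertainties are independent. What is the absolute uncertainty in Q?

Let u = q + b = 688. δu = √(δq² + δb²) = √(0.00160 + 4620) = 68.0, so δu/u = 0.0989.
Q is then a monomial in u, c, s:
δQ/Q = √((δu/u)² + (3·δc/c)² + (1·δs/s)²) = √(0.00978 + 0.00343 + 0.00229) = 0.124
Q = 1.2e+10, so δQ = 0.124 × 1.2e+10 = 1.5e+09.

1.5e+09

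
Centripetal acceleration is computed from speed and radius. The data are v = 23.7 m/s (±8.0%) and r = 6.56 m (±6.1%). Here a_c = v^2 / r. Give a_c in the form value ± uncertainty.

Since a_c is a product/quotient, work with relative uncertainties:
  (2·δv/v)² = (2×0.0800)² = 0.0256;  (-1·δr/r)² = (-1×0.0610)² = 0.00372
δa_c/a_c = √(0.0293) = 0.171
a_c = 85.6 m/s^2, so δa_c = 0.171 × 85.6 = 14.7 m/s^2.

85.6 ± 14.7 m/s^2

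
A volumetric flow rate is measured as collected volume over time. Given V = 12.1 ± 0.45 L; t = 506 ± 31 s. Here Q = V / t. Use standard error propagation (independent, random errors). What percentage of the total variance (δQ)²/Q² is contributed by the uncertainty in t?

73.1%

(δQ/Q)² = (1·δV/V)² + (-1·δt/t)²
  V term: (1×0.0372)² = 0.00138
  t term: (-1×0.0613)² = 0.00375
Total = 0.00514. Share from t = 0.00375/0.00514 = 0.731.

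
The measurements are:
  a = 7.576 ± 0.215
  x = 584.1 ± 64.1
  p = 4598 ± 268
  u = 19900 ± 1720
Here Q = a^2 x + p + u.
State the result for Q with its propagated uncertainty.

Let w = a^2·x = 33520. δw/w = √((2·δa/a)² + (1·δx/x)²) = √(0.00322 + 0.0120) = 0.124, so δw = 4140.
Q = w + p + u: δQ = √(δw² + δp² + δu²) = √(1.72e+07 + 71800 + 2.96e+06) = 4490
Q = 58020.

58020 ± 4490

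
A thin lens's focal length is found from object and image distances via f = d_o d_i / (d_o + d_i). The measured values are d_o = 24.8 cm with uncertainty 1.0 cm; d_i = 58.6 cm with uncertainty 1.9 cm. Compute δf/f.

∂f/∂d_o = (d_i/(d_o+d_i))² = 0.494;  ∂f/∂d_i = (d_o/(d_o+d_i))² = 0.0884
δf = √((∂f/∂d_o · δd_o)² + (∂f/∂d_i · δd_i)²) = √(0.244 + 0.0282) = 0.522 cm
f = 17.4 cm, so δf/f = 0.522/17.4 = 0.0299.

0.0299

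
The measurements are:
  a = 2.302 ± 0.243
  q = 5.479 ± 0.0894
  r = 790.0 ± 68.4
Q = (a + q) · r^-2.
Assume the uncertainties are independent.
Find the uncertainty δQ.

Let u = a + q = 7.781. δu = √(δa² + δq²) = √(0.0590 + 0.00799) = 0.259, so δu/u = 0.0333.
Q is then a monomial in u, r:
δQ/Q = √((δu/u)² + (-2·δr/r)²) = √(0.00111 + 0.0300) = 0.176
Q = 1.247e-05, so δQ = 0.176 × 1.247e-05 = 2.2e-06.

2.2e-06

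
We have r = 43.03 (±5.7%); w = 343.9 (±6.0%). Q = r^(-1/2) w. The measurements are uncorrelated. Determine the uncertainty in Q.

3.48

Q is a product of powers, so relative uncertainties combine in quadrature:
  (−½·δr/r)² = (-0.5×0.0570)² = 0.000812;  (1·δw/w)² = (1×0.0600)² = 0.00360
δQ/Q = √(0.00441) = 0.0664
Q = 52.43, so δQ = 0.0664 × 52.43 = 3.48.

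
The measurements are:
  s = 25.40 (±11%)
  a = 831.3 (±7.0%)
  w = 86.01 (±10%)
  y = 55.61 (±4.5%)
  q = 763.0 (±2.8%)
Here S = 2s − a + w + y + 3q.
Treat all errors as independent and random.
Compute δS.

Sums and differences: (δS)² = Σ (cᵢ δxᵢ)².
  (2·δs)² = 31.2;  (δa)² = 3390;  (δw)² = 74.0;  (δy)² = 6.26;  (3·δq)² = 4110
δS = √(7610) = 87.2

87.2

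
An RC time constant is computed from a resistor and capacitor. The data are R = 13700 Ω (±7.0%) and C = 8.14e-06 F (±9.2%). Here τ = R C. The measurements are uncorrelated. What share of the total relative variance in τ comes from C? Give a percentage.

63.3%

(δτ/τ)² = (1·δR/R)² + (1·δC/C)²
  R term: (1×0.0700)² = 0.00490
  C term: (1×0.0920)² = 0.00846
Total = 0.0134. Share from C = 0.00846/0.0134 = 0.633.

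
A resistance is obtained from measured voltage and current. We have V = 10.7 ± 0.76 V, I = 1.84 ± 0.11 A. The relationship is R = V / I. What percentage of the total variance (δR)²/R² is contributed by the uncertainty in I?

41.5%

(δR/R)² = (1·δV/V)² + (-1·δI/I)²
  V term: (1×0.0710)² = 0.00504
  I term: (-1×0.0598)² = 0.00357
Total = 0.00862. Share from I = 0.00357/0.00862 = 0.415.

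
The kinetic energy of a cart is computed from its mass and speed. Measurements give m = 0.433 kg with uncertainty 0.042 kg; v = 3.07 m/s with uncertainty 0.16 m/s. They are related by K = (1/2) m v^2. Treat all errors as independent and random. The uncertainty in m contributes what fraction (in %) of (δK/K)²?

46.4%

(δK/K)² = (1·δm/m)² + (2·δv/v)²
  m term: (1×0.0970)² = 0.00941
  v term: (2×0.0521)² = 0.0109
Total = 0.0203. Share from m = 0.00941/0.0203 = 0.464.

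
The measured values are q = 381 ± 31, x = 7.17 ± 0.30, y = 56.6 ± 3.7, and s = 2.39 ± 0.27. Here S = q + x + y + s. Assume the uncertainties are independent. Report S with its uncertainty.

For a sum/difference, combine absolute errors in quadrature:
  (δq)² = 961;  (δx)² = 0.0900;  (δy)² = 13.7;  (δs)² = 0.0729
δS = √(975) = 31.2
S = 447.

447 ± 31.2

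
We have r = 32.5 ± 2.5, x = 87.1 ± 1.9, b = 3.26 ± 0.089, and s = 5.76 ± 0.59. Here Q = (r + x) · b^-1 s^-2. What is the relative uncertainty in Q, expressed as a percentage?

Let u = r + x = 120. δu = √(δr² + δx²) = √(6.25 + 3.61) = 3.14, so δu/u = 0.0263.
Q is then a monomial in u, b, s:
δQ/Q = √((δu/u)² + (-1·δb/b)² + (-2·δs/s)²) = √(0.000689 + 0.000745 + 0.0420) = 0.208

20.8%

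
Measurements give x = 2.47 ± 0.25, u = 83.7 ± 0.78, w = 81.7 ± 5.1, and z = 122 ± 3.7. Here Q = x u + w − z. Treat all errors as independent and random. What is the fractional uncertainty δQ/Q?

Let p = x·u = 207. δp/p = √((1·δx/x)² + (1·δu/u)²) = √(0.0102 + 8.68e-05) = 0.102, so δp = 21.0.
Q = p + w − z: δQ = √(δp² + δw² + δz²) = √(442 + 26.0 + 13.7) = 21.9
Q = 166, so δQ/Q = 21.9/166 = 0.132.

0.132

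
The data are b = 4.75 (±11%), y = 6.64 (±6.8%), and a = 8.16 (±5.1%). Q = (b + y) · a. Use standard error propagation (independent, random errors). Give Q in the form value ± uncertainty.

Let u = b + y = 11.4. δu = √(δb² + δy²) = √(0.273 + 0.204) = 0.691, so δu/u = 0.0606.
Q is then a monomial in u, a:
δQ/Q = √((δu/u)² + (1·δa/a)²) = √(0.00368 + 0.00260) = 0.0792
Q = 92.9, so δQ = 0.0792 × 92.9 = 7.36.

92.9 ± 7.36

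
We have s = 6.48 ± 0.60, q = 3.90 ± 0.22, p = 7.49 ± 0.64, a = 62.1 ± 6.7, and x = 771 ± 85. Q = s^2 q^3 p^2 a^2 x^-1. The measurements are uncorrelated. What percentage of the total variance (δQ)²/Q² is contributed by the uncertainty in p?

(δQ/Q)² = (2·δs/s)² + (3·δq/q)² + (2·δp/p)² + (2·δa/a)² + (-1·δx/x)²
  s term: (2×0.0926)² = 0.0343
  q term: (3×0.0564)² = 0.0286
  p term: (2×0.0854)² = 0.0292
  a term: (2×0.108)² = 0.0466
  x term: (-1×0.110)² = 0.0122
Total = 0.151. Share from p = 0.0292/0.151 = 0.194.

19.4%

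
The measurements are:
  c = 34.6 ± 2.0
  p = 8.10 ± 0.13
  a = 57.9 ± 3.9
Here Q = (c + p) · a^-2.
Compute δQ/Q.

Let u = c + p = 42.7. δu = √(δc² + δp²) = √(4.00 + 0.0169) = 2.00, so δu/u = 0.0469.
Q is then a monomial in u, a:
δQ/Q = √((δu/u)² + (-2·δa/a)²) = √(0.00220 + 0.0181) = 0.143

0.143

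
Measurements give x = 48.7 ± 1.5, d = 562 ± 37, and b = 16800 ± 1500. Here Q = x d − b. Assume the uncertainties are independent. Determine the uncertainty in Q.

2490

Let p = x·d = 27400. δp/p = √((1·δx/x)² + (1·δd/d)²) = √(0.000949 + 0.00433) = 0.0727, so δp = 1990.
Q = p − b: δQ = √(δp² + δb²) = √(3.96e+06 + 2.25e+06) = 2490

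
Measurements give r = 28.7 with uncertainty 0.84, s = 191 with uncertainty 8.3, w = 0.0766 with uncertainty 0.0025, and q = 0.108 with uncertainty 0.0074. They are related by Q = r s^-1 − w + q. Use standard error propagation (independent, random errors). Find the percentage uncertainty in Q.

Let p = r·s^-1 = 0.150. δp/p = √((1·δr/r)² + (-1·δs/s)²) = √(0.000857 + 0.00189) = 0.0524, so δp = 0.00787.
Q = p − w + q: δQ = √(δp² + δw² + δq²) = √(6.2e-05 + 6.25e-06 + 5.48e-05) = 0.0111
Q = 0.182, so δQ/Q = 0.0111/0.182 = 0.0610.

6.10%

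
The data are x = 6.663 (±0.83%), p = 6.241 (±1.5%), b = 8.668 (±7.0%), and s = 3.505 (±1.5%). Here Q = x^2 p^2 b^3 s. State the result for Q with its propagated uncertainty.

Since Q is a product/quotient, work with relative uncertainties:
  (2·δx/x)² = (2×0.00830)² = 0.000276;  (2·δp/p)² = (2×0.0150)² = 0.000900;  (3·δb/b)² = (3×0.0700)² = 0.0441;  (1·δs/s)² = (1×0.0150)² = 0.000225
δQ/Q = √(0.0455) = 0.213
Q = 3.947e+06, so δQ = 0.213 × 3.947e+06 = 8.42e+05.

(3.947 ± 0.842) × 10^6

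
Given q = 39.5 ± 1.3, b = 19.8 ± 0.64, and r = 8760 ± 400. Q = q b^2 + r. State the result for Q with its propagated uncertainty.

24200 ± 1190

Let p = q·b^2 = 15500. δp/p = √((1·δq/q)² + (2·δb/b)²) = √(0.00108 + 0.00418) = 0.0725, so δp = 1120.
Q = p + r: δQ = √(δp² + δr²) = √(1.26e+06 + 1.6e+05) = 1190
Q = 24200.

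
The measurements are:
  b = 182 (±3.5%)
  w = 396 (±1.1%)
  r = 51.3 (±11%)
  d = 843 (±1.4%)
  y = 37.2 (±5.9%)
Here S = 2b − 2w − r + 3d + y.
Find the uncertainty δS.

Sums and differences: (δS)² = Σ (cᵢ δxᵢ)².
  (2·δb)² = 162;  (2·δw)² = 75.9;  (δr)² = 31.8;  (3·δd)² = 1250;  (δy)² = 4.82
δS = √(1530) = 39.1

39.1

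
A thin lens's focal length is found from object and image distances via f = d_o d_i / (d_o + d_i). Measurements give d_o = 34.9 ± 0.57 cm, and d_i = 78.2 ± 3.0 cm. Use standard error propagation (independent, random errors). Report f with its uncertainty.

24.1 ± 0.395 cm

∂f/∂d_o = (d_i/(d_o+d_i))² = 0.478;  ∂f/∂d_i = (d_o/(d_o+d_i))² = 0.0952
δf = √((∂f/∂d_o · δd_o)² + (∂f/∂d_i · δd_i)²) = √(0.0743 + 0.0816) = 0.395 cm
f = 24.1 cm.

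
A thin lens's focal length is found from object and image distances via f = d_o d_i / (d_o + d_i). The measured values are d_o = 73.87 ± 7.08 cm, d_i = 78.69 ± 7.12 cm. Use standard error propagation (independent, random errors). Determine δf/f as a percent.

6.61%

∂f/∂d_o = (d_i/(d_o+d_i))² = 0.266;  ∂f/∂d_i = (d_o/(d_o+d_i))² = 0.234
δf = √((∂f/∂d_o · δd_o)² + (∂f/∂d_i · δd_i)²) = √(3.55 + 2.79) = 2.52 cm
f = 38.10 cm, so δf/f = 2.52/38.10 = 0.0661.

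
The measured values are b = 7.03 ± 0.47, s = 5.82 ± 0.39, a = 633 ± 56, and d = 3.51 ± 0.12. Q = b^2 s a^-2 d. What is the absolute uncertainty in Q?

0.000590

Relative error in a monomial: (δQ/Q)² = Σ (nᵢ · δxᵢ/xᵢ)².
  (2·δb/b)² = (2×0.0669)² = 0.0179;  (1·δs/s)² = (1×0.0670)² = 0.00449;  (-2·δa/a)² = (-2×0.0885)² = 0.0313;  (1·δd/d)² = (1×0.0342)² = 0.00117
δQ/Q = √(0.0548) = 0.234
Q = 0.00252, so δQ = 0.234 × 0.00252 = 0.000590.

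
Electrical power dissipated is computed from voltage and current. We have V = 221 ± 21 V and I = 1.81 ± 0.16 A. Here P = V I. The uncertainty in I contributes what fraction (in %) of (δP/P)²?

(δP/P)² = (1·δV/V)² + (1·δI/I)²
  V term: (1×0.0950)² = 0.00903
  I term: (1×0.0884)² = 0.00781
Total = 0.0168. Share from I = 0.00781/0.0168 = 0.464.

46.4%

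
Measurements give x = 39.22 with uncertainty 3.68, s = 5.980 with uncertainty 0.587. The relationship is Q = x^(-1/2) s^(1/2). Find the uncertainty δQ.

0.0265

Products/powers → add relative errors in quadrature, weighted by exponent:
  (−½·δx/x)² = (-0.5×0.0938)² = 0.00220;  (½·δs/s)² = (0.5×0.0982)² = 0.00241
δQ/Q = √(0.00461) = 0.0679
Q = 0.3905, so δQ = 0.0679 × 0.3905 = 0.0265.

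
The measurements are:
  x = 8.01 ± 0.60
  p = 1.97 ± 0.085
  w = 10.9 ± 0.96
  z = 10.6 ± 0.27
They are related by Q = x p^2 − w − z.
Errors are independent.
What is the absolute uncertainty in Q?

Let h = x·p^2 = 31.1. δh/h = √((1·δx/x)² + (2·δp/p)²) = √(0.00561 + 0.00745) = 0.114, so δh = 3.55.
Q = h − w − z: δQ = √(δh² + δw² + δz²) = √(12.6 + 0.922 + 0.0729) = 3.69

3.69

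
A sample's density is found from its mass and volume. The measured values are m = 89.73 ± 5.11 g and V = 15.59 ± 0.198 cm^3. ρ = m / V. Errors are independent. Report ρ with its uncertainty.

Relative error in a monomial: (δρ/ρ)² = Σ (nᵢ · δxᵢ/xᵢ)².
  (1·δm/m)² = (1×0.0569)² = 0.00324;  (-1·δV/V)² = (-1×0.0127)² = 0.000161
δρ/ρ = √(0.00340) = 0.0583
ρ = 5.756 g/cm^3, so δρ = 0.0583 × 5.756 = 0.336 g/cm^3.

5.756 ± 0.336 g/cm^3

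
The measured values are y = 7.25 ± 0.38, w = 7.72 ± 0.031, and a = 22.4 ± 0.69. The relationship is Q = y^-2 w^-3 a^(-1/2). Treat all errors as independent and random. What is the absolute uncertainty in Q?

Q is a product of powers, so relative uncertainties combine in quadrature:
  (-2·δy/y)² = (-2×0.0524)² = 0.0110;  (-3·δw/w)² = (-3×0.00402)² = 0.000145;  (−½·δa/a)² = (-0.5×0.0308)² = 0.000237
δQ/Q = √(0.0114) = 0.107
Q = 8.74e-06, so δQ = 0.107 × 8.74e-06 = 9.32e-07.

9.32e-07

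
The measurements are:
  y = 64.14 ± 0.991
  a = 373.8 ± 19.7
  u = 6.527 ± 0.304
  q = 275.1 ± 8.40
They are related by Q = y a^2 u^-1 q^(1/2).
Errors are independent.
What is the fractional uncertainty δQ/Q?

0.117

Each factor contributes (exponent × relative error)² to (δQ/Q)²:
  (1·δy/y)² = (1×0.0155)² = 0.000239;  (2·δa/a)² = (2×0.0527)² = 0.0111;  (-1·δu/u)² = (-1×0.0466)² = 0.00217;  (½·δq/q)² = (0.5×0.0305)² = 0.000233
δQ/Q = √(0.0138) = 0.117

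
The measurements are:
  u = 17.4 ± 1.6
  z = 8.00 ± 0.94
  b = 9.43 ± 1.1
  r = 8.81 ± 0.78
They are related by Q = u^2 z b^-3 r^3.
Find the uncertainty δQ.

Q is a product of powers, so relative uncertainties combine in quadrature:
  (2·δu/u)² = (2×0.0920)² = 0.0338;  (1·δz/z)² = (1×0.117)² = 0.0138;  (-3·δb/b)² = (-3×0.117)² = 0.122;  (3·δr/r)² = (3×0.0885)² = 0.0705
δQ/Q = √(0.241) = 0.491
Q = 1980, so δQ = 0.491 × 1980 = 969.

969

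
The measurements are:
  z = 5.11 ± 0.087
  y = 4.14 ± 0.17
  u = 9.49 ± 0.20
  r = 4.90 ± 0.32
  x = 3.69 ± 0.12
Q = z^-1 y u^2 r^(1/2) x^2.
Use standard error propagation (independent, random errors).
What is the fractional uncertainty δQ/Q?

Products/powers → add relative errors in quadrature, weighted by exponent:
  (-1·δz/z)² = (-1×0.0170)² = 0.000290;  (1·δy/y)² = (1×0.0411)² = 0.00169;  (2·δu/u)² = (2×0.0211)² = 0.00178;  (½·δr/r)² = (0.5×0.0653)² = 0.00107;  (2·δx/x)² = (2×0.0325)² = 0.00423
δQ/Q = √(0.00905) = 0.0951

0.0951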